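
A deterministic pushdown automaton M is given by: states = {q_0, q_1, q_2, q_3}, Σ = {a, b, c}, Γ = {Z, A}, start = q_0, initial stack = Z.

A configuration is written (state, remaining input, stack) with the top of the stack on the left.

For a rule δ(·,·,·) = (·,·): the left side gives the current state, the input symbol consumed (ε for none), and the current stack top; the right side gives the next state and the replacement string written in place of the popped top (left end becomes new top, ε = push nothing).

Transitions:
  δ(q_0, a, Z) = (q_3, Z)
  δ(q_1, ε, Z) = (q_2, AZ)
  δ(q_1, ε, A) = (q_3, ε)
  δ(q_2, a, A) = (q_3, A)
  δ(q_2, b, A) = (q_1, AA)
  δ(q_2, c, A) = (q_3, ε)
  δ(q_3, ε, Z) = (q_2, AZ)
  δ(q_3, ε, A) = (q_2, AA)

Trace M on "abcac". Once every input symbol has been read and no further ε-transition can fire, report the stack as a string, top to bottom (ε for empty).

AAAZ

(q_0, abcac, Z)
  read a, top Z: go to q_3, push Z → (q_3, bcac, Z)
  ε-move, top Z: go to q_2, push AZ → (q_2, bcac, AZ)
  read b, top A: go to q_1, push AA → (q_1, cac, AAZ)
  ε-move, top A: go to q_3, push ε → (q_3, cac, AZ)
  ε-move, top A: go to q_2, push AA → (q_2, cac, AAZ)
  read c, top A: go to q_3, push ε → (q_3, ac, AZ)
  ε-move, top A: go to q_2, push AA → (q_2, ac, AAZ)
  read a, top A: go to q_3, push A → (q_3, c, AAZ)
  ε-move, top A: go to q_2, push AA → (q_2, c, AAAZ)
  read c, top A: go to q_3, push ε → (q_3, ε, AAZ)
  ε-move, top A: go to q_2, push AA → (q_2, ε, AAAZ)
All input consumed in state q_2 with stack AAAZ.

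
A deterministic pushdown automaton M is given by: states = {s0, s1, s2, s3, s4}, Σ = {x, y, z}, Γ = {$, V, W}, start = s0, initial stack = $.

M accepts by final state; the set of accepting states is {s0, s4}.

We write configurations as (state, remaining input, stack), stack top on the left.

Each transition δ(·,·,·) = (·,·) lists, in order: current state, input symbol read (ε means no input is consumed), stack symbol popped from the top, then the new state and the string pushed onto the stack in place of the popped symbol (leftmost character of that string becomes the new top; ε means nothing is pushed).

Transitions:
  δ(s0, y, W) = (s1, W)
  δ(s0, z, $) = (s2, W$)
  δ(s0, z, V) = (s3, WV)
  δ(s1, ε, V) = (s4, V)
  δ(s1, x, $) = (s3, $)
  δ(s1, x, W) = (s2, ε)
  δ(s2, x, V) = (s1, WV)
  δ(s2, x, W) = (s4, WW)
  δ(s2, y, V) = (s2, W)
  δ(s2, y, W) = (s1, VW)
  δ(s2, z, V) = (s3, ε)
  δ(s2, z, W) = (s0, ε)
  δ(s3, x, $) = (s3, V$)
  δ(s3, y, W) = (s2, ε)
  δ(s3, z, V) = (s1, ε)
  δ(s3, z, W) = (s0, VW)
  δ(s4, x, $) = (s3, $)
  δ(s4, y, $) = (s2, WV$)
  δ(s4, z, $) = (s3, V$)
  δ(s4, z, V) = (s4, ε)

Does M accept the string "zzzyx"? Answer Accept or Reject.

Reject

(s0, zzzyx, $) ⊢ (s2, zzyx, W$) ⊢ (s0, zyx, $) ⊢ (s2, yx, W$) ⊢ (s1, x, VW$) ⊢ (s4, x, VW$)
No transition applies at (s4, x, VW$); input not fully consumed.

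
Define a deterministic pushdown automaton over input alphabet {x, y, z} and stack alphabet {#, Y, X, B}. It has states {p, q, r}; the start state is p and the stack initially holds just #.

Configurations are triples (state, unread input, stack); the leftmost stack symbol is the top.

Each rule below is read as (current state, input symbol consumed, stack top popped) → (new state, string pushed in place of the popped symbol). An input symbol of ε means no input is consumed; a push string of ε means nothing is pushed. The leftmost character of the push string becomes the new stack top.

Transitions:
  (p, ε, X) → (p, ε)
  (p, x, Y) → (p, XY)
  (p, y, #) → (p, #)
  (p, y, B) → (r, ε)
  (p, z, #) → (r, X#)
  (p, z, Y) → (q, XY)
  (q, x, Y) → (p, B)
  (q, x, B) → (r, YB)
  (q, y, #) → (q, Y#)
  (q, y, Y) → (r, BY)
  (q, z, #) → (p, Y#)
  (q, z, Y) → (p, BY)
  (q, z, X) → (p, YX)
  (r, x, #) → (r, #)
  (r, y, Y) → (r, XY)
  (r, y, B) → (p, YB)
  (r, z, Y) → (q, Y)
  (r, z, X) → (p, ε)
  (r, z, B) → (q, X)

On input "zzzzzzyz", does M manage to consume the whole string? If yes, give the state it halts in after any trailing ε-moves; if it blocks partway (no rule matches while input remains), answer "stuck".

r

(p, zzzzzzyz, #)
  read z, top #: go to r, push X# → (r, zzzzzyz, X#)
  read z, top X: go to p, push ε → (p, zzzzyz, #)
  read z, top #: go to r, push X# → (r, zzzyz, X#)
  read z, top X: go to p, push ε → (p, zzyz, #)
  read z, top #: go to r, push X# → (r, zyz, X#)
  read z, top X: go to p, push ε → (p, yz, #)
  read y, top #: go to p, push # → (p, z, #)
  read z, top #: go to r, push X# → (r, ε, X#)
All input consumed; M is in state r.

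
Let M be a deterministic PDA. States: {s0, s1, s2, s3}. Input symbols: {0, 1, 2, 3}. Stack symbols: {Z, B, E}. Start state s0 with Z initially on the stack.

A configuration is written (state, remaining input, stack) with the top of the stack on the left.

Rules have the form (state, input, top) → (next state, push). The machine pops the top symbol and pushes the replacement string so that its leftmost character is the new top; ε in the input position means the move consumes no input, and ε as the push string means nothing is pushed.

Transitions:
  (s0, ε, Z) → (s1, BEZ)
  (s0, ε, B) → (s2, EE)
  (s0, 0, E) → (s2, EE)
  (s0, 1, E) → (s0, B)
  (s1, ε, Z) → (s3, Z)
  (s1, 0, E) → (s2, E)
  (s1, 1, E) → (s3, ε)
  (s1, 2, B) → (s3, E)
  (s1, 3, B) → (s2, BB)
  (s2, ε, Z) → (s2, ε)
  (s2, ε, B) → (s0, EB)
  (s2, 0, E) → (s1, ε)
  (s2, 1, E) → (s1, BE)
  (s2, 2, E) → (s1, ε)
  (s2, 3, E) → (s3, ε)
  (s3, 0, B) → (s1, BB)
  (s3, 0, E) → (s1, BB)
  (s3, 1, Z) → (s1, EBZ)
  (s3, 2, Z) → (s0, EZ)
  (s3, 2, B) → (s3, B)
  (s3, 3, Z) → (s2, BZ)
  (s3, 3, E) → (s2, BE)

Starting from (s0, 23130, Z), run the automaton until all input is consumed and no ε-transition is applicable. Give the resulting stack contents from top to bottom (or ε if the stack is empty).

(s0, 23130, Z)
  ε-move, top Z: go to s1, push BEZ → (s1, 23130, BEZ)
  read 2, top B: go to s3, push E → (s3, 3130, EEZ)
  read 3, top E: go to s2, push BE → (s2, 130, BEEZ)
  ε-move, top B: go to s0, push EB → (s0, 130, EBEEZ)
  read 1, top E: go to s0, push B → (s0, 30, BBEEZ)
  ε-move, top B: go to s2, push EE → (s2, 30, EEBEEZ)
  read 3, top E: go to s3, push ε → (s3, 0, EBEEZ)
  read 0, top E: go to s1, push BB → (s1, ε, BBBEEZ)
All input consumed in state s1 with stack BBBEEZ.

BBBEEZ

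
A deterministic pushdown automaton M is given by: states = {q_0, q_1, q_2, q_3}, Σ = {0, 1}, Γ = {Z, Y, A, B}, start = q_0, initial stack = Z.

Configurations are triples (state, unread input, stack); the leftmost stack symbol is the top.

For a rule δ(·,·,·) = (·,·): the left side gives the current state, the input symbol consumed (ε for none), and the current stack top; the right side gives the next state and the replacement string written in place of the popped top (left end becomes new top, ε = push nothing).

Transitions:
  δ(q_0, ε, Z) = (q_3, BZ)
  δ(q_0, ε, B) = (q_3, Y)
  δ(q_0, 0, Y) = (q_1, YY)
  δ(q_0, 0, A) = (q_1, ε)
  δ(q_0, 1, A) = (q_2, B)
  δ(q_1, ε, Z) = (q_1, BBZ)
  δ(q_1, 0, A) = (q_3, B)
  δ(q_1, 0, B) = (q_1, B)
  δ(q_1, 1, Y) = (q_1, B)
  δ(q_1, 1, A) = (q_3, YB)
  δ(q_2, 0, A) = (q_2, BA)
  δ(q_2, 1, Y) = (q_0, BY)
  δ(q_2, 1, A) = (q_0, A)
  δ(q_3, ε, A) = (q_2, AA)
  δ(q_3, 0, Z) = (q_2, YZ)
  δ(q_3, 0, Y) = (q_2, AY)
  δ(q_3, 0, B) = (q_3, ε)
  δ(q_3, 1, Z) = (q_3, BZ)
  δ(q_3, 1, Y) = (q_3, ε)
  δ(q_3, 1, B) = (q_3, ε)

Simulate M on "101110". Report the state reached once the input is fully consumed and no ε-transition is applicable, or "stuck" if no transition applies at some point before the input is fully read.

q_2

(q_0, 101110, Z) ⊢ (q_3, 101110, BZ) ⊢ (q_3, 01110, Z) ⊢ (q_2, 1110, YZ) ⊢ (q_0, 110, BYZ) ⊢ (q_3, 110, YYZ) ⊢ (q_3, 10, YZ) ⊢ (q_3, 0, Z) ⊢ (q_2, ε, YZ)
All input consumed; M is in state q_2.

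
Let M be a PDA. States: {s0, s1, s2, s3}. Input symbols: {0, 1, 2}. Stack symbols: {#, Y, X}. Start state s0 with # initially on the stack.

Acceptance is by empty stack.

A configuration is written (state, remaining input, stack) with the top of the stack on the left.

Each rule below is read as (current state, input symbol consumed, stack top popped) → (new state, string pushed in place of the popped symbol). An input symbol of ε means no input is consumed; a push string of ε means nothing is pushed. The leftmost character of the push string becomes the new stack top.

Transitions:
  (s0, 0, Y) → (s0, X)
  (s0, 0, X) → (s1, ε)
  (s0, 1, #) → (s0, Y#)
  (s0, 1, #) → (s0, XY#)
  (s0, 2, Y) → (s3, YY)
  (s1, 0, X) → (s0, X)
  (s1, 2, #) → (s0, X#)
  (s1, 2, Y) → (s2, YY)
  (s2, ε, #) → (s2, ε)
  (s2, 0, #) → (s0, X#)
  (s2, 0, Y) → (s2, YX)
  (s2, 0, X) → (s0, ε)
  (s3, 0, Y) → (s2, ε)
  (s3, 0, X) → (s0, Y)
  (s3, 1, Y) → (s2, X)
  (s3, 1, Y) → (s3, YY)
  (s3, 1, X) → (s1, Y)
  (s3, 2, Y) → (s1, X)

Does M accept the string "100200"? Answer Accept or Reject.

Reject

No computation consumes all input and empties the stack.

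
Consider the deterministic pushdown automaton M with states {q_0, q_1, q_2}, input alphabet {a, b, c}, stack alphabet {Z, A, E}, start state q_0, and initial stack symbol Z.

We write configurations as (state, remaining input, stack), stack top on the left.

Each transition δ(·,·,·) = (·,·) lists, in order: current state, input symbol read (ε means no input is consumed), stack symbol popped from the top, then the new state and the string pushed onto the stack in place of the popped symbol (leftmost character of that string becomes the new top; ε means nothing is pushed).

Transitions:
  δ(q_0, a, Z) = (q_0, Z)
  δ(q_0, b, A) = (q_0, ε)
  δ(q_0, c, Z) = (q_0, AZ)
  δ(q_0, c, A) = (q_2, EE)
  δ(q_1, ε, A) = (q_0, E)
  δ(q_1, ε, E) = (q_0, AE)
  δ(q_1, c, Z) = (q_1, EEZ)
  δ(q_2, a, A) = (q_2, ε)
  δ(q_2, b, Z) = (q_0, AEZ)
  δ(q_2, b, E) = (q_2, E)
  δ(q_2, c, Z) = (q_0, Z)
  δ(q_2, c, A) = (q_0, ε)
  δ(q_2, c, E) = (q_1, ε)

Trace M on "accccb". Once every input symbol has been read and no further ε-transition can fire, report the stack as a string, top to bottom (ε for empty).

EEEZ

(q_0, accccb, Z)
  read a, top Z: go to q_0, push Z → (q_0, ccccb, Z)
  read c, top Z: go to q_0, push AZ → (q_0, cccb, AZ)
  read c, top A: go to q_2, push EE → (q_2, ccb, EEZ)
  read c, top E: go to q_1, push ε → (q_1, cb, EZ)
  ε-move, top E: go to q_0, push AE → (q_0, cb, AEZ)
  read c, top A: go to q_2, push EE → (q_2, b, EEEZ)
  read b, top E: go to q_2, push E → (q_2, ε, EEEZ)
All input consumed in state q_2 with stack EEEZ.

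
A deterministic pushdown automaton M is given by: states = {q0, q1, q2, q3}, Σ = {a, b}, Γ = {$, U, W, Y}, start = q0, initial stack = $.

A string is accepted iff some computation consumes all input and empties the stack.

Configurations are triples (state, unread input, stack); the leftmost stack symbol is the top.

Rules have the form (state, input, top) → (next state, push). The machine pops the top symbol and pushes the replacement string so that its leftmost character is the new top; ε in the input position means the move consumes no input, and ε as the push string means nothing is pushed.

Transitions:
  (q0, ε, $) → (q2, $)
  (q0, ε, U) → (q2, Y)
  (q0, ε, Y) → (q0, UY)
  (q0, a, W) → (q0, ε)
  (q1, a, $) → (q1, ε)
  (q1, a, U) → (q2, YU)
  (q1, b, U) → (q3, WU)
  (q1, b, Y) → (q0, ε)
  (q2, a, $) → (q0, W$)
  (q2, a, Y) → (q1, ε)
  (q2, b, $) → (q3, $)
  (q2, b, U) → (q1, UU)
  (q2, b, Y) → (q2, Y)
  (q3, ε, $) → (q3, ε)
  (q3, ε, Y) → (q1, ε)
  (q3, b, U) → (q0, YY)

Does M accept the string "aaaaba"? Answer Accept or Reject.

Reject

(q0, aaaaba, $)
  ε-move, top $: go to q2, push $ → (q2, aaaaba, $)
  read a, top $: go to q0, push W$ → (q0, aaaba, W$)
  read a, top W: go to q0, push ε → (q0, aaba, $)
  ε-move, top $: go to q2, push $ → (q2, aaba, $)
  read a, top $: go to q0, push W$ → (q0, aba, W$)
  read a, top W: go to q0, push ε → (q0, ba, $)
  ε-move, top $: go to q2, push $ → (q2, ba, $)
  read b, top $: go to q3, push $ → (q3, a, $)
  ε-move, top $: go to q3, push ε → (q3, a, ε)
No transition applies at (q3, a, ε); input not fully consumed.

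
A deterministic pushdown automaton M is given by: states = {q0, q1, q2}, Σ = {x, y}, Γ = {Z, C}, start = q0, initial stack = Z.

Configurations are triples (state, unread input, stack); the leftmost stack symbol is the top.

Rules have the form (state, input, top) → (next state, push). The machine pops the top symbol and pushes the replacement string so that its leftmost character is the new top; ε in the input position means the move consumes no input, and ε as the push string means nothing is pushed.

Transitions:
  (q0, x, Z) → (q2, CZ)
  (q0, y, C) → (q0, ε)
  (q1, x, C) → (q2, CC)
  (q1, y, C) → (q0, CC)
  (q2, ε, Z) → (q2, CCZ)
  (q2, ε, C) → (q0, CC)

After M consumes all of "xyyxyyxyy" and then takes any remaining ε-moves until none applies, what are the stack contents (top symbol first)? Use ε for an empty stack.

(q0, xyyxyyxyy, Z)
  read x, top Z: go to q2, push CZ → (q2, yyxyyxyy, CZ)
  ε-move, top C: go to q0, push CC → (q0, yyxyyxyy, CCZ)
  read y, top C: go to q0, push ε → (q0, yxyyxyy, CZ)
  read y, top C: go to q0, push ε → (q0, xyyxyy, Z)
  read x, top Z: go to q2, push CZ → (q2, yyxyy, CZ)
  ε-move, top C: go to q0, push CC → (q0, yyxyy, CCZ)
  read y, top C: go to q0, push ε → (q0, yxyy, CZ)
  read y, top C: go to q0, push ε → (q0, xyy, Z)
  read x, top Z: go to q2, push CZ → (q2, yy, CZ)
  ε-move, top C: go to q0, push CC → (q0, yy, CCZ)
  read y, top C: go to q0, push ε → (q0, y, CZ)
  read y, top C: go to q0, push ε → (q0, ε, Z)
All input consumed in state q0 with stack Z.

Z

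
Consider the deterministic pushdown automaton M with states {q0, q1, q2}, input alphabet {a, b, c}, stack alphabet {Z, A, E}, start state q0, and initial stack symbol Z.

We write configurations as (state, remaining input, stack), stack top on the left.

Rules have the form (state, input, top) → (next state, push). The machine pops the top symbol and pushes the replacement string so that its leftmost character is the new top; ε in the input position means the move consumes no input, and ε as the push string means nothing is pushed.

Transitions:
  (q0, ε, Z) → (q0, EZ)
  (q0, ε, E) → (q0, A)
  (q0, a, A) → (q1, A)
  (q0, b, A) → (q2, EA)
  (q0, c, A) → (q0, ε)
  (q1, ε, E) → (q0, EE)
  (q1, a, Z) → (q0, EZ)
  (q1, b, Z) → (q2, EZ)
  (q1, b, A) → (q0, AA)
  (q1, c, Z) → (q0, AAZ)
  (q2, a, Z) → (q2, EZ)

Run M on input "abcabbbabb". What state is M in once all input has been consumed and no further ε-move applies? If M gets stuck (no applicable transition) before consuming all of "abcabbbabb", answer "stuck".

stuck

(q0, abcabbbabb, Z)
  ε-move, top Z: go to q0, push EZ → (q0, abcabbbabb, EZ)
  ε-move, top E: go to q0, push A → (q0, abcabbbabb, AZ)
  read a, top A: go to q1, push A → (q1, bcabbbabb, AZ)
  read b, top A: go to q0, push AA → (q0, cabbbabb, AAZ)
  read c, top A: go to q0, push ε → (q0, abbbabb, AZ)
  read a, top A: go to q1, push A → (q1, bbbabb, AZ)
  read b, top A: go to q0, push AA → (q0, bbabb, AAZ)
  read b, top A: go to q2, push EA → (q2, babb, EAAZ)
No transition for (q2, b, top E); M blocks with input babb remaining.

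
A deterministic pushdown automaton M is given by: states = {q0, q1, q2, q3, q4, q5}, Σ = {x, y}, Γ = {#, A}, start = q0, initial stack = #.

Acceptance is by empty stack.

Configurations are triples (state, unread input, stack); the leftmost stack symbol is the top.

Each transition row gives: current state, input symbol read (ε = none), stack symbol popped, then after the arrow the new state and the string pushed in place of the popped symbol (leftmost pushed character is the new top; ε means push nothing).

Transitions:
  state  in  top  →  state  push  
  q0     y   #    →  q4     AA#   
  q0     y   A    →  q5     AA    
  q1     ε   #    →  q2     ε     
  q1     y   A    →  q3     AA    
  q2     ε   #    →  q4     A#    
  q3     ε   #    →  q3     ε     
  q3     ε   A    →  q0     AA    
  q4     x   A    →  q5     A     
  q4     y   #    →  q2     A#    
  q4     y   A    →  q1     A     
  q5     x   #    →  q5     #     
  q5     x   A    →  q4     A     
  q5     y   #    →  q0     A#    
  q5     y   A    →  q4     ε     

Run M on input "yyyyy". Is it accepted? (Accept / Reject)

(q0, yyyyy, #)
  read y, top #: go to q4, push AA# → (q4, yyyy, AA#)
  read y, top A: go to q1, push A → (q1, yyy, AA#)
  read y, top A: go to q3, push AA → (q3, yy, AAA#)
  ε-move, top A: go to q0, push AA → (q0, yy, AAAA#)
  read y, top A: go to q5, push AA → (q5, y, AAAAA#)
  read y, top A: go to q4, push ε → (q4, ε, AAAA#)
All input consumed; stack is AAAA#, not empty, and no further ε-move applies.

Reject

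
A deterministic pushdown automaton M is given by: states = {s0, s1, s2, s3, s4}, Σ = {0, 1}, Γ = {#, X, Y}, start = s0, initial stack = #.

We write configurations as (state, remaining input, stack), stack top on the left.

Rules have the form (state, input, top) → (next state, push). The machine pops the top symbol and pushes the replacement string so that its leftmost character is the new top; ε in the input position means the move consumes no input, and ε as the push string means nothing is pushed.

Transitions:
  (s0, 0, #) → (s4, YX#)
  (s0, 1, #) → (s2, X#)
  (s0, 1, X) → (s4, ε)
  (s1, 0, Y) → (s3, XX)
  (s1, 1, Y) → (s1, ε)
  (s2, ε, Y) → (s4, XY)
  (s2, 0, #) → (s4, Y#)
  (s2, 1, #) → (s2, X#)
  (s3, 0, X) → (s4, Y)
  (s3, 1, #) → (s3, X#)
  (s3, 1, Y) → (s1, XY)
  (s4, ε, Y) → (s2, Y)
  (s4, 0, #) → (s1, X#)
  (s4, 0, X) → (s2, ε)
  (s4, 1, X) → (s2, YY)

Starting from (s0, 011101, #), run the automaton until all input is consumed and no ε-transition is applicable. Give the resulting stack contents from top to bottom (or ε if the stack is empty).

XYYYYYYYYYX#

(s0, 011101, #) ⊢ (s4, 11101, YX#) ⊢ (s2, 11101, YX#) ⊢ (s4, 11101, XYX#) ⊢ (s2, 1101, YYYX#) ⊢ (s4, 1101, XYYYX#) ⊢ (s2, 101, YYYYYX#) ⊢ (s4, 101, XYYYYYX#) ⊢ (s2, 01, YYYYYYYX#) ⊢ (s4, 01, XYYYYYYYX#) ⊢ (s2, 1, YYYYYYYX#) ⊢ (s4, 1, XYYYYYYYX#) ⊢ (s2, ε, YYYYYYYYYX#) ⊢ (s4, ε, XYYYYYYYYYX#)
All input consumed in state s4 with stack XYYYYYYYYYX#.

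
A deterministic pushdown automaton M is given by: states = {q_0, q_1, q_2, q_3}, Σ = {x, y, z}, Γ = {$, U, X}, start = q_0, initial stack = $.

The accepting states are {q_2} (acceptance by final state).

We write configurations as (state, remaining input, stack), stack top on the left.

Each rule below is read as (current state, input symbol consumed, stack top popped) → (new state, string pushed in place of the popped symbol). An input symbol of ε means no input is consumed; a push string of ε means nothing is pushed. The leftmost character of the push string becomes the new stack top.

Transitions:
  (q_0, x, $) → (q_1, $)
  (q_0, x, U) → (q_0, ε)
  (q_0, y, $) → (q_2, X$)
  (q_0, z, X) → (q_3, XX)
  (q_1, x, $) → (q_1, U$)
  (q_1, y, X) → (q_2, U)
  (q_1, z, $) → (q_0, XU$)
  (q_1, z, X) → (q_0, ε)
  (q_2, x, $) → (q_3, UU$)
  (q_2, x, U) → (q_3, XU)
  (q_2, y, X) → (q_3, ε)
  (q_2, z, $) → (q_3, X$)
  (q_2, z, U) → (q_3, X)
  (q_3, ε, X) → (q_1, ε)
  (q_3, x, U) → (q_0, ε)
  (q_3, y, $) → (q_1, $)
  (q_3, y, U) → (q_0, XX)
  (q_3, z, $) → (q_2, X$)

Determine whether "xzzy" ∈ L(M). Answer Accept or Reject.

Accept

(q_0, xzzy, $) ⊢ (q_1, zzy, $) ⊢ (q_0, zy, XU$) ⊢ (q_3, y, XXU$) ⊢ (q_1, y, XU$) ⊢ (q_2, ε, UU$)
All input consumed; state q_2 ∈ F.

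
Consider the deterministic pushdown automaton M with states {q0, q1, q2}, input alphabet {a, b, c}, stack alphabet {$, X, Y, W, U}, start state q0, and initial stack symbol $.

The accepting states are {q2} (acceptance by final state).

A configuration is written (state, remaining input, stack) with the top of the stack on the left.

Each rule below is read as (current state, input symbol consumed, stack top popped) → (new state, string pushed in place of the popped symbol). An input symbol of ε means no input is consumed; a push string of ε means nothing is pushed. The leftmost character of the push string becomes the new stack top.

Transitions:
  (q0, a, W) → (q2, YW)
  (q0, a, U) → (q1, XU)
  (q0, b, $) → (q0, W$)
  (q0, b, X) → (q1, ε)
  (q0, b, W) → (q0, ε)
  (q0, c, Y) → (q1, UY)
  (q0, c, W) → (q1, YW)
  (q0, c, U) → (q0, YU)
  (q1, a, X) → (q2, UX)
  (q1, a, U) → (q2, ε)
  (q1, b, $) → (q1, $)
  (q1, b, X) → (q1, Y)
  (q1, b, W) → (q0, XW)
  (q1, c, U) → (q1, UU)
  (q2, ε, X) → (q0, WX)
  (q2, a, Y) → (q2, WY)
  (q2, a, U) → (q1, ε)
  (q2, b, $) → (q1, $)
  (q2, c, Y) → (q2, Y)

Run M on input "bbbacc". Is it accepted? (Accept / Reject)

(q0, bbbacc, $)
  read b, top $: go to q0, push W$ → (q0, bbacc, W$)
  read b, top W: go to q0, push ε → (q0, bacc, $)
  read b, top $: go to q0, push W$ → (q0, acc, W$)
  read a, top W: go to q2, push YW → (q2, cc, YW$)
  read c, top Y: go to q2, push Y → (q2, c, YW$)
  read c, top Y: go to q2, push Y → (q2, ε, YW$)
All input consumed; state q2 ∈ F.

Accept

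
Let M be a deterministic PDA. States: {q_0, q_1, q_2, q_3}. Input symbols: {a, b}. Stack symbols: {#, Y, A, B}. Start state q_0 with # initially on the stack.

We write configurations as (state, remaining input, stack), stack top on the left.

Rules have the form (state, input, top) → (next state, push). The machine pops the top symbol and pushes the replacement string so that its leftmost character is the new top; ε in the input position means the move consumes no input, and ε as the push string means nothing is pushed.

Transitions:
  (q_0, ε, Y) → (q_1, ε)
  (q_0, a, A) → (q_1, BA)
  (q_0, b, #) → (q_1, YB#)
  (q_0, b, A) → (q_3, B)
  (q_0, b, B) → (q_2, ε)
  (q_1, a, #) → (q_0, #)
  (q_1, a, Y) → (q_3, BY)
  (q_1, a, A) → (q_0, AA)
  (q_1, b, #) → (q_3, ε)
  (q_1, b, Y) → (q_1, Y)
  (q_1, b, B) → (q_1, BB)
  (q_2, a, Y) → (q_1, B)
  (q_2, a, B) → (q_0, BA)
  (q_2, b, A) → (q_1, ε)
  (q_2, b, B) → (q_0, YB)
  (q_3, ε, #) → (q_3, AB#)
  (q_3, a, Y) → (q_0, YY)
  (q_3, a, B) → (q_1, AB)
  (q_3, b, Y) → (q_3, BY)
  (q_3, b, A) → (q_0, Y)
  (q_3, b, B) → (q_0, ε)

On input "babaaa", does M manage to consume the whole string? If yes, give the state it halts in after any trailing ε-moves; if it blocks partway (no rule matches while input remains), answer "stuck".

(q_0, babaaa, #)
  read b, top #: go to q_1, push YB# → (q_1, abaaa, YB#)
  read a, top Y: go to q_3, push BY → (q_3, baaa, BYB#)
  read b, top B: go to q_0, push ε → (q_0, aaa, YB#)
  ε-move, top Y: go to q_1, push ε → (q_1, aaa, B#)
No transition for (q_1, a, top B); M blocks with input aaa remaining.

stuck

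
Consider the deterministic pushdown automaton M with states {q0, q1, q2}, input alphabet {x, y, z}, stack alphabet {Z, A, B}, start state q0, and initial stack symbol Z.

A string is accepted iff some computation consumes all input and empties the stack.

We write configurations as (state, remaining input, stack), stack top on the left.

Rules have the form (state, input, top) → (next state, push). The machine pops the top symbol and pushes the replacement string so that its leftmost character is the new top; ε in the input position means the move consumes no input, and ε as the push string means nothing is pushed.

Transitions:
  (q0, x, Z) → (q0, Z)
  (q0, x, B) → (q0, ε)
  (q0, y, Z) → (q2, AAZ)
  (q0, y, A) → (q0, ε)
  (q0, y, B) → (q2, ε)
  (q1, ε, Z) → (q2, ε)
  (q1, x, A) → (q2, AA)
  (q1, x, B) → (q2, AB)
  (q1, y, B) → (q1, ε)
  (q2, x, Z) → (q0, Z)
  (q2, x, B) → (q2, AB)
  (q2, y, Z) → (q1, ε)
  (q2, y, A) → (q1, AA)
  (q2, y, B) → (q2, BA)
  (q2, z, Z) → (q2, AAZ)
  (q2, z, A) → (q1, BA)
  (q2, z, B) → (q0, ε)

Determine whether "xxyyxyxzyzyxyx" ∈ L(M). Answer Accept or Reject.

(q0, xxyyxyxzyzyxyx, Z) ⊢ (q0, xyyxyxzyzyxyx, Z) ⊢ (q0, yyxyxzyzyxyx, Z) ⊢ (q2, yxyxzyzyxyx, AAZ) ⊢ (q1, xyxzyzyxyx, AAAZ) ⊢ (q2, yxzyzyxyx, AAAAZ) ⊢ (q1, xzyzyxyx, AAAAAZ) ⊢ (q2, zyzyxyx, AAAAAAZ) ⊢ (q1, yzyxyx, BAAAAAAZ) ⊢ (q1, zyxyx, AAAAAAZ)
No transition applies at (q1, zyxyx, AAAAAAZ); input not fully consumed.

Reject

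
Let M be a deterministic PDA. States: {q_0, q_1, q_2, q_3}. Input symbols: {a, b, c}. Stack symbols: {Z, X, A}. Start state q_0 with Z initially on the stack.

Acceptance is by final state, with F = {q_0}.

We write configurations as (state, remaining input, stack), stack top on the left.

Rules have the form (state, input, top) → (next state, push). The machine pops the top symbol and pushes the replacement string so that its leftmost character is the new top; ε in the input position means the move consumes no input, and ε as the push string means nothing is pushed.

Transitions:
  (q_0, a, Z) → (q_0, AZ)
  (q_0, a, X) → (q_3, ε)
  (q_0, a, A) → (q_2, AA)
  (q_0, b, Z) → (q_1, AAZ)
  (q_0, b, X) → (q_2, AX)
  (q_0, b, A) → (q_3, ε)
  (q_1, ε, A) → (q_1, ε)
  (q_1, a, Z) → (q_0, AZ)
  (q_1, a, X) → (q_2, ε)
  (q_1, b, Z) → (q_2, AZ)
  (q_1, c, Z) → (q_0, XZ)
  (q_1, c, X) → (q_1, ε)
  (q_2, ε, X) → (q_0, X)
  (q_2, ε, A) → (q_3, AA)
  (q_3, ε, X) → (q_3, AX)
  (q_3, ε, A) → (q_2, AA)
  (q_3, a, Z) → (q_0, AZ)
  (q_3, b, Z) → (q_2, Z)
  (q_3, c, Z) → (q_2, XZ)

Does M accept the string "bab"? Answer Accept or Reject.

(q_0, bab, Z)
  read b, top Z: go to q_1, push AAZ → (q_1, ab, AAZ)
  ε-move, top A: go to q_1, push ε → (q_1, ab, AZ)
  ε-move, top A: go to q_1, push ε → (q_1, ab, Z)
  read a, top Z: go to q_0, push AZ → (q_0, b, AZ)
  read b, top A: go to q_3, push ε → (q_3, ε, Z)
All input consumed; state q_3 ∉ F and no further ε-move applies.

Reject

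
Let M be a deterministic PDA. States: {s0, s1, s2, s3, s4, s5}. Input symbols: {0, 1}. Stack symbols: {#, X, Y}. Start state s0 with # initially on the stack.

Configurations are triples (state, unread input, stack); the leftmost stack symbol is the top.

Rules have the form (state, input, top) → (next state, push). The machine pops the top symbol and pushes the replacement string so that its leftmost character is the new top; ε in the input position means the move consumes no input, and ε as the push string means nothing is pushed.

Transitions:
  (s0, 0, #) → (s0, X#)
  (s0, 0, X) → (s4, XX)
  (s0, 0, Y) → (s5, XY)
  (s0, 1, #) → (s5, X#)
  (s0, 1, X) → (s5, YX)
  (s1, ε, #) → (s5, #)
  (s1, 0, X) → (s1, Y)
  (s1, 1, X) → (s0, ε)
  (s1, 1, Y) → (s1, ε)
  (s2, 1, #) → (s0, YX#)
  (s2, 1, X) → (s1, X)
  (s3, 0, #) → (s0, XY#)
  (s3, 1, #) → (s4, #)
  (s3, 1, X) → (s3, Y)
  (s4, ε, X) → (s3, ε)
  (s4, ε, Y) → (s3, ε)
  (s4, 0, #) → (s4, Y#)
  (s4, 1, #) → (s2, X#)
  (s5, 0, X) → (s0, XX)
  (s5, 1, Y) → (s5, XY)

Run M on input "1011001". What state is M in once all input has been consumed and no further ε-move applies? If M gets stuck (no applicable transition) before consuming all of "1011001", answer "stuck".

(s0, 1011001, #) ⊢ (s5, 011001, X#) ⊢ (s0, 11001, XX#) ⊢ (s5, 1001, YXX#) ⊢ (s5, 001, XYXX#) ⊢ (s0, 01, XXYXX#) ⊢ (s4, 1, XXXYXX#) ⊢ (s3, 1, XXYXX#) ⊢ (s3, ε, YXYXX#)
All input consumed; M is in state s3.

s3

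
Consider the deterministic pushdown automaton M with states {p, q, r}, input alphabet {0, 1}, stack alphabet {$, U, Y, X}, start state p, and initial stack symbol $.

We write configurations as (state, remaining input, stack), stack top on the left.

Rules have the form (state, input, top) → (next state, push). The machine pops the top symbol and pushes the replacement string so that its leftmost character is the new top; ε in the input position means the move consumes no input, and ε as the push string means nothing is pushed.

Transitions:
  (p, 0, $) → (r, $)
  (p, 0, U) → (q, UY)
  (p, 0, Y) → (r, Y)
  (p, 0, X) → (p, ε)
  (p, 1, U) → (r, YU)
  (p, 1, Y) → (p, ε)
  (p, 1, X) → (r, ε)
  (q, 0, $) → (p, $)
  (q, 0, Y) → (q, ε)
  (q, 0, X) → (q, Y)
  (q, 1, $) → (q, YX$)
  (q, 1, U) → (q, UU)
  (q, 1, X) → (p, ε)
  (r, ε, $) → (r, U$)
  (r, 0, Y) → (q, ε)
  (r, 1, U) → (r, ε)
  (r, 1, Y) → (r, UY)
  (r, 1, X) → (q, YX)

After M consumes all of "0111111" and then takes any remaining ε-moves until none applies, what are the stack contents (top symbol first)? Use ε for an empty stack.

(p, 0111111, $) ⊢ (r, 111111, $) ⊢ (r, 111111, U$) ⊢ (r, 11111, $) ⊢ (r, 11111, U$) ⊢ (r, 1111, $) ⊢ (r, 1111, U$) ⊢ (r, 111, $) ⊢ (r, 111, U$) ⊢ (r, 11, $) ⊢ (r, 11, U$) ⊢ (r, 1, $) ⊢ (r, 1, U$) ⊢ (r, ε, $) ⊢ (r, ε, U$)
All input consumed in state r with stack U$.

U$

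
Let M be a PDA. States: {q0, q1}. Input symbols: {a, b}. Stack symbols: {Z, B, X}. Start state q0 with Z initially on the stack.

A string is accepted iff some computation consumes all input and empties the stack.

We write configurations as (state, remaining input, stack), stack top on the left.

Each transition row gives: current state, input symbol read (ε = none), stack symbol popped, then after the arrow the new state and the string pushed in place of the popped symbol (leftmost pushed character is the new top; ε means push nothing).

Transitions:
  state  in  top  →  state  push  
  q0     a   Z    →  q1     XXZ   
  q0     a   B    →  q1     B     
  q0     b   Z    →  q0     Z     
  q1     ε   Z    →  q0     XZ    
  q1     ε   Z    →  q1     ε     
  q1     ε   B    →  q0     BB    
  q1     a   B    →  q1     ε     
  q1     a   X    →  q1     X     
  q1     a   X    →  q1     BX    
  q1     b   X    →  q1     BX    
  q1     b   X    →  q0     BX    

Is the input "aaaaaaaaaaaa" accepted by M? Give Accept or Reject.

Reject

No computation consumes all input and empties the stack.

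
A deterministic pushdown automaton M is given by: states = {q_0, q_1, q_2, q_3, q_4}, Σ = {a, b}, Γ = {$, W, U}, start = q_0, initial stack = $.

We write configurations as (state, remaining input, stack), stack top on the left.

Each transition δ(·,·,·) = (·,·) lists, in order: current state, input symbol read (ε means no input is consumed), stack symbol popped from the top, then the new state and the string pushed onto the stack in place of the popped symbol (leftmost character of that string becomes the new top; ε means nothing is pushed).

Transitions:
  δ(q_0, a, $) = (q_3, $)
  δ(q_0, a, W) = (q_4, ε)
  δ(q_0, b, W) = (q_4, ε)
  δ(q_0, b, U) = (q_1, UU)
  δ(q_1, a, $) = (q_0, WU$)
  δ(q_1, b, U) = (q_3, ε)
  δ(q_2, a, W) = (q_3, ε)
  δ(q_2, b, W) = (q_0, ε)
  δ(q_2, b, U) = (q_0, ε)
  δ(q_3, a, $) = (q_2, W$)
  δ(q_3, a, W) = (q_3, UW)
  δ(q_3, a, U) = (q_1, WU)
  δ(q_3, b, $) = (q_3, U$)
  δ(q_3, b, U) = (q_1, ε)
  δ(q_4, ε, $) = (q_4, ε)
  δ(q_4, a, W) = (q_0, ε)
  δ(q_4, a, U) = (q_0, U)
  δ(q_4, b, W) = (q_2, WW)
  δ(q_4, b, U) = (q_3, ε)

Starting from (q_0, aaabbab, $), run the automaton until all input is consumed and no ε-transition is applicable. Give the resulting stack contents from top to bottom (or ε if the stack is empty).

(q_0, aaabbab, $) ⊢ (q_3, aabbab, $) ⊢ (q_2, abbab, W$) ⊢ (q_3, bbab, $) ⊢ (q_3, bab, U$) ⊢ (q_1, ab, $) ⊢ (q_0, b, WU$) ⊢ (q_4, ε, U$)
All input consumed in state q_4 with stack U$.

U$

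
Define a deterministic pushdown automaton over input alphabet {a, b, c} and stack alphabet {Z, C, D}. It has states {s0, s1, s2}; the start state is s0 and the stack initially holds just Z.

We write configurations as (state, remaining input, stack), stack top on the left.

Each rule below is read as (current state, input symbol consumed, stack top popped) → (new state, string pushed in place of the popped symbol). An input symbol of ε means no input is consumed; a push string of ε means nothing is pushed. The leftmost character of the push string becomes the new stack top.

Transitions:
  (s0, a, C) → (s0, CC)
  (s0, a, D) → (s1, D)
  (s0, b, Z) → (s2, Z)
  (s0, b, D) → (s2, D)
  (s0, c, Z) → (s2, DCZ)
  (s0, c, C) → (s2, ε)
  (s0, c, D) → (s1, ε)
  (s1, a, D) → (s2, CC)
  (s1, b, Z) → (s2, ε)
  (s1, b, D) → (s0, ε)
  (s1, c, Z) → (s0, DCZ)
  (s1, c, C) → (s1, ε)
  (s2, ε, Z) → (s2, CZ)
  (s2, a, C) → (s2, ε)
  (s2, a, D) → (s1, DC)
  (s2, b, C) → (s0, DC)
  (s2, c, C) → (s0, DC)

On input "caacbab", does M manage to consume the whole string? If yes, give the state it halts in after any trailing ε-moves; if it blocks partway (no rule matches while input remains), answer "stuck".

(s0, caacbab, Z)
  read c, top Z: go to s2, push DCZ → (s2, aacbab, DCZ)
  read a, top D: go to s1, push DC → (s1, acbab, DCCZ)
  read a, top D: go to s2, push CC → (s2, cbab, CCCCZ)
  read c, top C: go to s0, push DC → (s0, bab, DCCCCZ)
  read b, top D: go to s2, push D → (s2, ab, DCCCCZ)
  read a, top D: go to s1, push DC → (s1, b, DCCCCCZ)
  read b, top D: go to s0, push ε → (s0, ε, CCCCCZ)
All input consumed; M is in state s0.

s0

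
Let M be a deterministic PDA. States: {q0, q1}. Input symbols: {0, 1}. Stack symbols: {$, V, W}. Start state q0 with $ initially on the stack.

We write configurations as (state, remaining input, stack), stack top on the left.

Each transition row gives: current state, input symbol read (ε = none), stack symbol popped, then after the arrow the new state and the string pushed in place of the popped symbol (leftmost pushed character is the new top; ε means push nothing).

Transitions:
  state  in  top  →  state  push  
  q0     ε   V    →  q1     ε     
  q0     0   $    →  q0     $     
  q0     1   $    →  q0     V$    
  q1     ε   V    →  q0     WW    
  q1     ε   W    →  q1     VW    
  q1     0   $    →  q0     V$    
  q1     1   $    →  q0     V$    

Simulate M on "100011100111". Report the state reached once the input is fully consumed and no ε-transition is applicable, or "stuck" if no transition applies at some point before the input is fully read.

q1

(q0, 100011100111, $)
  read 1, top $: go to q0, push V$ → (q0, 00011100111, V$)
  ε-move, top V: go to q1, push ε → (q1, 00011100111, $)
  read 0, top $: go to q0, push V$ → (q0, 0011100111, V$)
  ε-move, top V: go to q1, push ε → (q1, 0011100111, $)
  read 0, top $: go to q0, push V$ → (q0, 011100111, V$)
  ε-move, top V: go to q1, push ε → (q1, 011100111, $)
  read 0, top $: go to q0, push V$ → (q0, 11100111, V$)
  ε-move, top V: go to q1, push ε → (q1, 11100111, $)
  read 1, top $: go to q0, push V$ → (q0, 1100111, V$)
  ε-move, top V: go to q1, push ε → (q1, 1100111, $)
  read 1, top $: go to q0, push V$ → (q0, 100111, V$)
  ε-move, top V: go to q1, push ε → (q1, 100111, $)
  read 1, top $: go to q0, push V$ → (q0, 00111, V$)
  ε-move, top V: go to q1, push ε → (q1, 00111, $)
  read 0, top $: go to q0, push V$ → (q0, 0111, V$)
  ε-move, top V: go to q1, push ε → (q1, 0111, $)
  read 0, top $: go to q0, push V$ → (q0, 111, V$)
  ε-move, top V: go to q1, push ε → (q1, 111, $)
  read 1, top $: go to q0, push V$ → (q0, 11, V$)
  ε-move, top V: go to q1, push ε → (q1, 11, $)
  read 1, top $: go to q0, push V$ → (q0, 1, V$)
  ε-move, top V: go to q1, push ε → (q1, 1, $)
  read 1, top $: go to q0, push V$ → (q0, ε, V$)
  ε-move, top V: go to q1, push ε → (q1, ε, $)
All input consumed; M is in state q1.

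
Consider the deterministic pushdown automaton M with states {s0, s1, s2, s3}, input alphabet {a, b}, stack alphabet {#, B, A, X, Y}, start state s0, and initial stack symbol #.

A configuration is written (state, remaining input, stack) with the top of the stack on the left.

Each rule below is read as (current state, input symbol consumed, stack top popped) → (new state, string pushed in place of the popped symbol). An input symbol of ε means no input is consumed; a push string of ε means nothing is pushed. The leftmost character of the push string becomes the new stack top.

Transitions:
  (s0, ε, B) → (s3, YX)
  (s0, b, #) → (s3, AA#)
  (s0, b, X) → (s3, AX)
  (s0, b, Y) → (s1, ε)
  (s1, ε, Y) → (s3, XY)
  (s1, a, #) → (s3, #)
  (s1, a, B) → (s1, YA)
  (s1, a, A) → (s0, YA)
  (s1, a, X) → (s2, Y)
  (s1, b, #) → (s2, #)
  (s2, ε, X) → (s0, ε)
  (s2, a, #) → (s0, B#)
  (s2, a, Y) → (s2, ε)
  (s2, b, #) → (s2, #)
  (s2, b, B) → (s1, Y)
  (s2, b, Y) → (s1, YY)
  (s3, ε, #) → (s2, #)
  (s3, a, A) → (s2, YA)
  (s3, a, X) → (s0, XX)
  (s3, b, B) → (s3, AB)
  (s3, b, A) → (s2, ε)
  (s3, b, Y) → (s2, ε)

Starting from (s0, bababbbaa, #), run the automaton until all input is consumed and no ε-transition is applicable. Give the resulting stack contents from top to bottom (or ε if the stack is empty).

(s0, bababbbaa, #)
  read b, top #: go to s3, push AA# → (s3, ababbbaa, AA#)
  read a, top A: go to s2, push YA → (s2, babbbaa, YAA#)
  read b, top Y: go to s1, push YY → (s1, abbbaa, YYAA#)
  ε-move, top Y: go to s3, push XY → (s3, abbbaa, XYYAA#)
  read a, top X: go to s0, push XX → (s0, bbbaa, XXYYAA#)
  read b, top X: go to s3, push AX → (s3, bbaa, AXXYYAA#)
  read b, top A: go to s2, push ε → (s2, baa, XXYYAA#)
  ε-move, top X: go to s0, push ε → (s0, baa, XYYAA#)
  read b, top X: go to s3, push AX → (s3, aa, AXYYAA#)
  read a, top A: go to s2, push YA → (s2, a, YAXYYAA#)
  read a, top Y: go to s2, push ε → (s2, ε, AXYYAA#)
All input consumed in state s2 with stack AXYYAA#.

AXYYAA#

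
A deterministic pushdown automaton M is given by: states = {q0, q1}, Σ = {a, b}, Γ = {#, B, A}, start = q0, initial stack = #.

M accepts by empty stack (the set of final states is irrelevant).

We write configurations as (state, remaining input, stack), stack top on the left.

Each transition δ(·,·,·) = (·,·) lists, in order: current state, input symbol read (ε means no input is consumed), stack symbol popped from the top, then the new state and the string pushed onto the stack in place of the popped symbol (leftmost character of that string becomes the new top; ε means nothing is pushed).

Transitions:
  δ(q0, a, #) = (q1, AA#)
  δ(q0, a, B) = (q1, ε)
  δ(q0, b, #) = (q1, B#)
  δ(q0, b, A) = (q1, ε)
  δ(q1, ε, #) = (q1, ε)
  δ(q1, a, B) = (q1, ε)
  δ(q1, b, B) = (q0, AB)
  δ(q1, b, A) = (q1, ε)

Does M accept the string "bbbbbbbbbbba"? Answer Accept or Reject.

Accept

(q0, bbbbbbbbbbba, #)
  read b, top #: go to q1, push B# → (q1, bbbbbbbbbba, B#)
  read b, top B: go to q0, push AB → (q0, bbbbbbbbba, AB#)
  read b, top A: go to q1, push ε → (q1, bbbbbbbba, B#)
  read b, top B: go to q0, push AB → (q0, bbbbbbba, AB#)
  read b, top A: go to q1, push ε → (q1, bbbbbba, B#)
  read b, top B: go to q0, push AB → (q0, bbbbba, AB#)
  read b, top A: go to q1, push ε → (q1, bbbba, B#)
  read b, top B: go to q0, push AB → (q0, bbba, AB#)
  read b, top A: go to q1, push ε → (q1, bba, B#)
  read b, top B: go to q0, push AB → (q0, ba, AB#)
  read b, top A: go to q1, push ε → (q1, a, B#)
  read a, top B: go to q1, push ε → (q1, ε, #)
  ε-move, top #: go to q1, push ε → (q1, ε, ε)
All input consumed and the stack is empty.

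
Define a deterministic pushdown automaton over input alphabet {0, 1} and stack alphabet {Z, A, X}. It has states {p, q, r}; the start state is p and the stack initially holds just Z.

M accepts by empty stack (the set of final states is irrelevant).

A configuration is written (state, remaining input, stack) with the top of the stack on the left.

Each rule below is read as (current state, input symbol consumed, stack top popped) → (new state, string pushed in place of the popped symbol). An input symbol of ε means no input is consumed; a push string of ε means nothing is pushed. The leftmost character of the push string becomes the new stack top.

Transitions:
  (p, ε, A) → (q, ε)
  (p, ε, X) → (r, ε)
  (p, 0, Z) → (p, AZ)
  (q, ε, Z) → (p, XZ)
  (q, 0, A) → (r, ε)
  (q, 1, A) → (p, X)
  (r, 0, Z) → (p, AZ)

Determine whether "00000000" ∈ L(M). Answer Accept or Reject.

Reject

(p, 00000000, Z)
  read 0, top Z: go to p, push AZ → (p, 0000000, AZ)
  ε-move, top A: go to q, push ε → (q, 0000000, Z)
  ε-move, top Z: go to p, push XZ → (p, 0000000, XZ)
  ε-move, top X: go to r, push ε → (r, 0000000, Z)
  read 0, top Z: go to p, push AZ → (p, 000000, AZ)
  ε-move, top A: go to q, push ε → (q, 000000, Z)
  ε-move, top Z: go to p, push XZ → (p, 000000, XZ)
  ε-move, top X: go to r, push ε → (r, 000000, Z)
  read 0, top Z: go to p, push AZ → (p, 00000, AZ)
  ε-move, top A: go to q, push ε → (q, 00000, Z)
  ε-move, top Z: go to p, push XZ → (p, 00000, XZ)
  ε-move, top X: go to r, push ε → (r, 00000, Z)
  read 0, top Z: go to p, push AZ → (p, 0000, AZ)
  ε-move, top A: go to q, push ε → (q, 0000, Z)
  ε-move, top Z: go to p, push XZ → (p, 0000, XZ)
  ε-move, top X: go to r, push ε → (r, 0000, Z)
  read 0, top Z: go to p, push AZ → (p, 000, AZ)
  ε-move, top A: go to q, push ε → (q, 000, Z)
  ε-move, top Z: go to p, push XZ → (p, 000, XZ)
  ε-move, top X: go to r, push ε → (r, 000, Z)
  read 0, top Z: go to p, push AZ → (p, 00, AZ)
  ε-move, top A: go to q, push ε → (q, 00, Z)
  ε-move, top Z: go to p, push XZ → (p, 00, XZ)
  ε-move, top X: go to r, push ε → (r, 00, Z)
  read 0, top Z: go to p, push AZ → (p, 0, AZ)
  ε-move, top A: go to q, push ε → (q, 0, Z)
  ε-move, top Z: go to p, push XZ → (p, 0, XZ)
  ε-move, top X: go to r, push ε → (r, 0, Z)
  read 0, top Z: go to p, push AZ → (p, ε, AZ)
  ε-move, top A: go to q, push ε → (q, ε, Z)
  ε-move, top Z: go to p, push XZ → (p, ε, XZ)
  ε-move, top X: go to r, push ε → (r, ε, Z)
All input consumed; stack is Z, not empty, and no further ε-move applies.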